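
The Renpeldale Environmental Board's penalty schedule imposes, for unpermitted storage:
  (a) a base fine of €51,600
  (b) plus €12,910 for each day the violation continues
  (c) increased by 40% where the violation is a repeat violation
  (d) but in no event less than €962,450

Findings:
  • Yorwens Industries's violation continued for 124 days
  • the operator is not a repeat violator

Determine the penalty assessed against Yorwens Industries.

Civil penalty: €1,652,440

Per-day component: 124 × €12,910 = €1,600,840
Base plus per-day: €51,600 + €1,600,840 = €1,652,440
The operator is not a repeat violator: no 40% increase.
Minimum €962,450: €1,652,440 meets the minimum, no increase.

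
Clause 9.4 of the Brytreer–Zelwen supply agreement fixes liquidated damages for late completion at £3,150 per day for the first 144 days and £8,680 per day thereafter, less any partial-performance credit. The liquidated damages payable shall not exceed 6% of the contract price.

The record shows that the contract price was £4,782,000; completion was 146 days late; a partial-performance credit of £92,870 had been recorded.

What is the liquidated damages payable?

First 144 days: 144 × £3,150 = £453,600
Remaining days: (146 − 144) × £8,680 = £17,360
Accrued per-day damages: £453,600 + £17,360 = £470,960
Less partial-performance credit: £470,960 − £92,870 = £378,090
Cap: 6% of £4,782,000 = £286,920
Cap at £286,920: £378,090 exceeds the cap → £286,920

£286,920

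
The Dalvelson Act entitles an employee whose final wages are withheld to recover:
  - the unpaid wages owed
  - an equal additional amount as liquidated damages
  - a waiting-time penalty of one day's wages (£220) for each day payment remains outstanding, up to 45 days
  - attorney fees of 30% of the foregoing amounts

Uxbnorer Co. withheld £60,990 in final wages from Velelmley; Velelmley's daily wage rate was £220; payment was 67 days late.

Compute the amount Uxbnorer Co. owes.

Liquidated damages (equal amount): £60,990
Penalty days: min(67, 45) = 45
Waiting-time penalty: 45 × £220 = £9,900
Subtotal: £60,990 + £60,990 + £9,900 = £131,880
Attorney fees: 30% of £131,880 = £39,564
Total award: £131,880 + £39,564 = £171,444

£171,444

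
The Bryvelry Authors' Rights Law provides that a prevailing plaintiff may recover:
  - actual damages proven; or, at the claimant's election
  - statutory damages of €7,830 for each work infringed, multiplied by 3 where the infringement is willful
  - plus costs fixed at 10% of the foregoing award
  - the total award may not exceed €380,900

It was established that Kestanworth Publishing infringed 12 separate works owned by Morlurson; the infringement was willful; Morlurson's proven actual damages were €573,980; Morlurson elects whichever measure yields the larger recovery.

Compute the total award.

Award: €380,900

Statutory damages: 12 × €7,830 = €93,960
Trebled: 3 × €93,960 = €281,880
Greater of actual damages (€573,980) or enhanced statutory damages (€281,880): €573,980
Costs: 10% of €573,980 = €57,398
Award plus costs: €573,980 + €57,398 = €631,378
Cap at €380,900: €631,378 exceeds the cap → €380,900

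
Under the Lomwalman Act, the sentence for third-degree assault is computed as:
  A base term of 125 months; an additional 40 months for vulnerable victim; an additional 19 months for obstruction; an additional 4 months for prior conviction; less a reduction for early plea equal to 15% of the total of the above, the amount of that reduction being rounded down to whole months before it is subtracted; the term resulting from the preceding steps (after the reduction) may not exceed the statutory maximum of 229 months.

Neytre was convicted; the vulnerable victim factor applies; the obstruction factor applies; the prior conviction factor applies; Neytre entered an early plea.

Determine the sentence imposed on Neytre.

Vulnerable victim enhancement: +40 months
Obstruction enhancement: +19 months
Prior conviction enhancement: +4 months
Adjusted term: 125 months + 40 months + 19 months + 4 months = 188 months
Early plea reduction: 15% of 188 months = 28 months (rounded down)
After reduction: 188 − 28 = 160 months
Cap at 229 months: 160 months is within the cap, no reduction.

Sentence: 160 months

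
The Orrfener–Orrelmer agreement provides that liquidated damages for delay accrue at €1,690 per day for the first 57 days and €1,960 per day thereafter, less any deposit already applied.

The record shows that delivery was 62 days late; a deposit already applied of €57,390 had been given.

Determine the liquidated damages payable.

First 57 days: 57 × €1,690 = €96,330
Remaining days: (62 − 57) × €1,960 = €9,800
Accrued per-day damages: €96,330 + €9,800 = €106,130
Less deposit already applied: €106,130 − €57,390 = €48,740

€48,740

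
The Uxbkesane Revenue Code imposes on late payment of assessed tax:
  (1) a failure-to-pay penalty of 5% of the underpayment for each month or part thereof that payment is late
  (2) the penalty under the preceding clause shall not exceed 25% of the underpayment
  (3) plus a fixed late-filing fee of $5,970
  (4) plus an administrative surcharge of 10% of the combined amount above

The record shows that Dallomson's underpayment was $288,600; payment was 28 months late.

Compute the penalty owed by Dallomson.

Accrued rate: 5% × 28 = 140%, capped at 25% → 25%
Failure-to-pay penalty: 25% of $288,600 = $72,150
Penalty before surcharge: $72,150 + $5,970 = $78,120
Administrative surcharge: 10% of $78,120 = $7,812
Total penalty: $78,120 + $7,812 = $85,932

Penalty: $85,932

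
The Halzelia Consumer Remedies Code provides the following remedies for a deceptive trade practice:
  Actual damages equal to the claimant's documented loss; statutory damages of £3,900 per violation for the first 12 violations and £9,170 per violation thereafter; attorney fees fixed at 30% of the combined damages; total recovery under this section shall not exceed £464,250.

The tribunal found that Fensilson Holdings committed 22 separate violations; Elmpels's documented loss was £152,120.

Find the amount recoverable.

First 12 violations: 12 × £3,900 = £46,800
Remaining violations: (22 − 12) × £9,170 = £91,700
Statutory damages: £46,800 + £91,700 = £138,500
Combined damages: £152,120 + £138,500 = £290,620
Attorney fees: 30% of £290,620 = £87,186
Total before cap: £290,620 + £87,186 = £377,806
Cap at £464,250: £377,806 is within the cap, no reduction.

Total recovery: £377,806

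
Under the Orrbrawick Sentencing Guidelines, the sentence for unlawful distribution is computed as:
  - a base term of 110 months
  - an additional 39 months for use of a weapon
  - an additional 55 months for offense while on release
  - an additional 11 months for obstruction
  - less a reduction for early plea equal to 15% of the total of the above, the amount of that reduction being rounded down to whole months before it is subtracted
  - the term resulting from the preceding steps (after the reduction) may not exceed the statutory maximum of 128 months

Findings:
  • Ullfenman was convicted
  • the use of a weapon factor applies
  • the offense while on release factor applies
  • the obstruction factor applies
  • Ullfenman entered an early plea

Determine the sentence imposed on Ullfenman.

Use of a weapon enhancement: +39 months
Offense while on release enhancement: +55 months
Obstruction enhancement: +11 months
Adjusted term: 110 months + 39 months + 55 months + 11 months = 215 months
Early plea reduction: 15% of 215 months = 32 months (rounded down)
After reduction: 215 − 32 = 183 months
Cap at 128 months: 183 months exceeds the cap → 128 months

128 months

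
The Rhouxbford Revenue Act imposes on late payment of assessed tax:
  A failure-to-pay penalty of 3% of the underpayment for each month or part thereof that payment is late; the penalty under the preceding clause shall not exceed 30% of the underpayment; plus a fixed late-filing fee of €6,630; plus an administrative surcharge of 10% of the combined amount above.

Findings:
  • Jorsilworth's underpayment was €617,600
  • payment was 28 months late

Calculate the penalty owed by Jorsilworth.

Penalty: €211,101

Accrued rate: 3% × 28 = 84%, capped at 30% → 30%
Failure-to-pay penalty: 30% of €617,600 = €185,280
Penalty before surcharge: €185,280 + €6,630 = €191,910
Administrative surcharge: 10% of €191,910 = €19,191
Total penalty: €191,910 + €19,191 = €211,101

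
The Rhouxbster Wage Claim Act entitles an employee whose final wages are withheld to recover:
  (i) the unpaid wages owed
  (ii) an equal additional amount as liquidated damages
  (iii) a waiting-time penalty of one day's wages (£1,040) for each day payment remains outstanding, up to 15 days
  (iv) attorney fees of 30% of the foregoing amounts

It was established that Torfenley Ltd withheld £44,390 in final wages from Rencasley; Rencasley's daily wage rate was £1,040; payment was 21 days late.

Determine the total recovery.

Liquidated damages (equal amount): £44,390
Penalty days: min(21, 15) = 15
Waiting-time penalty: 15 × £1,040 = £15,600
Subtotal: £44,390 + £44,390 + £15,600 = £104,380
Attorney fees: 30% of £104,380 = £31,314
Total award: £104,380 + £31,314 = £135,694

£135,694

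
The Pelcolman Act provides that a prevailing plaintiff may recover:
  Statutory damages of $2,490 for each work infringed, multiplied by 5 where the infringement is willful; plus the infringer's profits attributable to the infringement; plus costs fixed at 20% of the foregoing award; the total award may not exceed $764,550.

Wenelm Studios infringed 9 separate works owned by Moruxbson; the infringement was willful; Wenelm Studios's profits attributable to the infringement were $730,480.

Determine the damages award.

Statutory damages: 9 × $2,490 = $22,410
Multiplied by 5: 5 × $22,410 = $112,050
Combined award: $112,050 + $730,480 = $842,530
Costs: 20% of $842,530 = $168,506
Award plus costs: $842,530 + $168,506 = $1,011,036
Cap at $764,550: $1,011,036 exceeds the cap → $764,550

$764,550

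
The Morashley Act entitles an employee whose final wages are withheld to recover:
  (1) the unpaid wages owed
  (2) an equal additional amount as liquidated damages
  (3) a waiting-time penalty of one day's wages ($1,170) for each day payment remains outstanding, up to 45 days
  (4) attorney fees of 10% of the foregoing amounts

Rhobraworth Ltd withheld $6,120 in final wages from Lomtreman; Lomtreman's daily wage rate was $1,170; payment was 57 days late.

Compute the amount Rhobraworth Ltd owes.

Liquidated damages (equal amount): $6,120
Penalty days: min(57, 45) = 45
Waiting-time penalty: 45 × $1,170 = $52,650
Subtotal: $6,120 + $6,120 + $52,650 = $64,890
Attorney fees: 10% of $64,890 = $6,489
Total award: $64,890 + $6,489 = $71,379

$71,379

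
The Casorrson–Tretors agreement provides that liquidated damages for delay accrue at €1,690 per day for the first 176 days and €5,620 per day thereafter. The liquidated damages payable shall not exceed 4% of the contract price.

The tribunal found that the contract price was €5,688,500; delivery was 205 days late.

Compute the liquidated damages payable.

First 176 days: 176 × €1,690 = €297,440
Remaining days: (205 − 176) × €5,620 = €162,980
Accrued per-day damages: €297,440 + €162,980 = €460,420
Cap: 4% of €5,688,500 = €227,540
Cap at €227,540: €460,420 exceeds the cap → €227,540

€227,540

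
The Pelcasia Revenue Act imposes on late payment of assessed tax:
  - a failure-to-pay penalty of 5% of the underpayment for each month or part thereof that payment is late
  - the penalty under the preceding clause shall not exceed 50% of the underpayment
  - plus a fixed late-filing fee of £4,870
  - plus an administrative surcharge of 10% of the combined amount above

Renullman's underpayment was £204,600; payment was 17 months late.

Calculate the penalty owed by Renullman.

Accrued rate: 5% × 17 = 85%, capped at 50% → 50%
Failure-to-pay penalty: 50% of £204,600 = £102,300
Penalty before surcharge: £102,300 + £4,870 = £107,170
Administrative surcharge: 10% of £107,170 = £10,717
Total penalty: £107,170 + £10,717 = £117,887

£117,887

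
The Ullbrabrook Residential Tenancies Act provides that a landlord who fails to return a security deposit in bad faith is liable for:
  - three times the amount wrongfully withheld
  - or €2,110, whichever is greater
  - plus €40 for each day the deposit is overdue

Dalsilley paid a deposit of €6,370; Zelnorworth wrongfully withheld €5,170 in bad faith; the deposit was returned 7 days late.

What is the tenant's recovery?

€15,790

Trebled: 3 × €5,170 = €15,510
Minimum €2,110: €15,510 meets the minimum, no increase.
Late-return penalty: 7 × €40 = €280
Damages plus late penalty: €15,510 + €280 = €15,790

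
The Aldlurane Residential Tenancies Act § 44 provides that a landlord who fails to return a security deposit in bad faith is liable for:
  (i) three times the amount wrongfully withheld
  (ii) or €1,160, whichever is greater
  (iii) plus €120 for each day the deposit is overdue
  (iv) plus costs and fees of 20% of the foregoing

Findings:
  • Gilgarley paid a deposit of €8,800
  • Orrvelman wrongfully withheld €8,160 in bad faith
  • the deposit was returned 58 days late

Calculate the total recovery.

€37,728

Trebled: 3 × €8,160 = €24,480
Minimum €1,160: €24,480 meets the minimum, no increase.
Late-return penalty: 58 × €120 = €6,960
Damages plus late penalty: €24,480 + €6,960 = €31,440
Costs and fees: 20% of €31,440 = €6,288
Total recovery: €31,440 + €6,288 = €37,728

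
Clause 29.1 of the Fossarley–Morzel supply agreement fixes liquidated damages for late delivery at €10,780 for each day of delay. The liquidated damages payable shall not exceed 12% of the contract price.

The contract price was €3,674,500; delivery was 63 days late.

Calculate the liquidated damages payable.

Liquidated damages: €440,940

Per-day damages: 63 × €10,780 = €679,140
Cap: 12% of €3,674,500 = €440,940
Cap at €440,940: €679,140 exceeds the cap → €440,940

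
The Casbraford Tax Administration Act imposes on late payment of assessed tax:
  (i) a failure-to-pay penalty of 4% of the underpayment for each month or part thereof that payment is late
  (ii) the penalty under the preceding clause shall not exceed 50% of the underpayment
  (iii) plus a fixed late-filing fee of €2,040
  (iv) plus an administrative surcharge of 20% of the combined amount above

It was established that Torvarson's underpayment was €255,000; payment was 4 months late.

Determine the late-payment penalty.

Accrued rate: 4% × 4 = 16%, capped at 50% → 16%
Failure-to-pay penalty: 16% of €255,000 = €40,800
Penalty before surcharge: €40,800 + €2,040 = €42,840
Administrative surcharge: 20% of €42,840 = €8,568
Total penalty: €42,840 + €8,568 = €51,408

€51,408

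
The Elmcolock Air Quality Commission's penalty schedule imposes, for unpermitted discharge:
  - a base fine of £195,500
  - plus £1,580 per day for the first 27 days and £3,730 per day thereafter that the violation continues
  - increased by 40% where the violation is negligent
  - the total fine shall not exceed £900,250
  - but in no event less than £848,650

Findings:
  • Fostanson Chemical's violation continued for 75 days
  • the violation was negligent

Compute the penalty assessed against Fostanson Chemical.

First 27 days: 27 × £1,580 = £42,660
Remaining days: (75 − 27) × £3,730 = £179,040
Per-day component: £42,660 + £179,040 = £221,700
Base plus per-day: £195,500 + £221,700 = £417,200
Enhancement: 40% of £417,200 = £166,880
Enhanced fine: £417,200 + £166,880 = £584,080
Cap at £900,250: £584,080 is within the cap, no reduction.
Minimum £848,650: £584,080 is below the minimum → £848,650

£848,650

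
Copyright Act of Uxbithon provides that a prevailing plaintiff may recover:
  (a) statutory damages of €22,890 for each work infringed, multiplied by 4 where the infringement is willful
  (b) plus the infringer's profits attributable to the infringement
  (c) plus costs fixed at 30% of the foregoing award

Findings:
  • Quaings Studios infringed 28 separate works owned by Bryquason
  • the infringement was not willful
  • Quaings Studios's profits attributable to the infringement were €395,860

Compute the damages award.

Statutory damages: 28 × €22,890 = €640,920
Infringement not willful: no ×4 enhancement.
Combined award: €640,920 + €395,860 = €1,036,780
Costs: 30% of €1,036,780 = €311,034
Award plus costs: €1,036,780 + €311,034 = €1,347,814

€1,347,814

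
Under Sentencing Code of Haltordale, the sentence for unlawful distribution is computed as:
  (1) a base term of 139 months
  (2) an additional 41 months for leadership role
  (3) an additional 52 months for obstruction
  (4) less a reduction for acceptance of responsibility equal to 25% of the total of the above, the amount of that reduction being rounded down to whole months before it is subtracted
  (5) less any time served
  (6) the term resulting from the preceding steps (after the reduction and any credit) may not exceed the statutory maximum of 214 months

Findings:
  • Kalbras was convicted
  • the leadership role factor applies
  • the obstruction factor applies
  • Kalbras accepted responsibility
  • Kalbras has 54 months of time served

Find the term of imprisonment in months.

Leadership role enhancement: +41 months
Obstruction enhancement: +52 months
Adjusted term: 139 months + 41 months + 52 months = 232 months
Acceptance of responsibility reduction: 25% of 232 months = 58 months (rounded down)
After reduction: 232 − 58 = 174 months
Less time served: 174 months − 54 months = 120 months
Cap at 214 months: 120 months is within the cap, no reduction.

120 months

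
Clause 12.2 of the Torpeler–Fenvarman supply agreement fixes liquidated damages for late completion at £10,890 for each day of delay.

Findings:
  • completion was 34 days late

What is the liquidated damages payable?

Liquidated damages: £370,260

Per-day damages: 34 × £10,890 = £370,260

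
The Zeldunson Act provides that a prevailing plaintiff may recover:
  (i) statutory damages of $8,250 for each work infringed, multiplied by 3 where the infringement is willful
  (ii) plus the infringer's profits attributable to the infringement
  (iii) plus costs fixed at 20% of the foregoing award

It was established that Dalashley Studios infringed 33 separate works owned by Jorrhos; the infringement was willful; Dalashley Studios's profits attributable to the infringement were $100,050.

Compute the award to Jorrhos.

Statutory damages: 33 × $8,250 = $272,250
Trebled: 3 × $272,250 = $816,750
Combined award: $816,750 + $100,050 = $916,800
Costs: 20% of $916,800 = $183,360
Award plus costs: $916,800 + $183,360 = $1,100,160

$1,100,160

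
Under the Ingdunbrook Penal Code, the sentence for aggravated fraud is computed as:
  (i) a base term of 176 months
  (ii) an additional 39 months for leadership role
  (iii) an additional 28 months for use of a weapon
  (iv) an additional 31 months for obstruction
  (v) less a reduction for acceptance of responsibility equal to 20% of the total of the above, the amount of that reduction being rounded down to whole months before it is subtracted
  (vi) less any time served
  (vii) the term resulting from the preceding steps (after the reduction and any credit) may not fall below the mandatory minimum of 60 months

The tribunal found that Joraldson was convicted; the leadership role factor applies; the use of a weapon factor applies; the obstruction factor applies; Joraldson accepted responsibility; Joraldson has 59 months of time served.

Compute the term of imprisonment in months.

Leadership role enhancement: +39 months
Use of a weapon enhancement: +28 months
Obstruction enhancement: +31 months
Adjusted term: 176 months + 39 months + 28 months + 31 months = 274 months
Acceptance of responsibility reduction: 20% of 274 months = 54 months (rounded down)
After reduction: 274 − 54 = 220 months
Less time served: 220 months − 59 months = 161 months
Minimum 60 months: 161 months meets the minimum, no increase.

161 months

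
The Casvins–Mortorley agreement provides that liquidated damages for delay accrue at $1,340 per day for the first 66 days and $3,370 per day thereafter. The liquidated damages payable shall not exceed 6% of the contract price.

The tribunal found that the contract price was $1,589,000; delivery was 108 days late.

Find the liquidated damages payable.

First 66 days: 66 × $1,340 = $88,440
Remaining days: (108 − 66) × $3,370 = $141,540
Accrued per-day damages: $88,440 + $141,540 = $229,980
Cap: 6% of $1,589,000 = $95,340
Cap at $95,340: $229,980 exceeds the cap → $95,340

$95,340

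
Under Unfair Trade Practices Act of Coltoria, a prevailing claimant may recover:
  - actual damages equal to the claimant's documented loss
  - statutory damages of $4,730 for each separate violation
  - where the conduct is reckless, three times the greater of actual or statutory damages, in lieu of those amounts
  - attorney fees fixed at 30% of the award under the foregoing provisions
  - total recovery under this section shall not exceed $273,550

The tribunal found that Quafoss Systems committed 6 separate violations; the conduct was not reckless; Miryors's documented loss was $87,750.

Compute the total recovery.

Statutory damages: 6 × $4,730 = $28,380
Conduct not reckless: the in-lieu enhancement does not apply.
Actual plus statutory damages: $87,750 + $28,380 = $116,130
Attorney fees: 30% of $116,130 = $34,839
Total before cap: $116,130 + $34,839 = $150,969
Cap at $273,550: $150,969 is within the cap, no reduction.

$150,969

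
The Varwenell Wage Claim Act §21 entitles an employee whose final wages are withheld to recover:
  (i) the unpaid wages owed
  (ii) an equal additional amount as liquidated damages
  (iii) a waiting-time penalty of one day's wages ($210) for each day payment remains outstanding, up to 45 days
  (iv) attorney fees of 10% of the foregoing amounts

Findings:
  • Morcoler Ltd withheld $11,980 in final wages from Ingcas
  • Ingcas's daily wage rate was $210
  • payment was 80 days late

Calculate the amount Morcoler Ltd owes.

$36,751

Liquidated damages (equal amount): $11,980
Penalty days: min(80, 45) = 45
Waiting-time penalty: 45 × $210 = $9,450
Subtotal: $11,980 + $11,980 + $9,450 = $33,410
Attorney fees: 10% of $33,410 = $3,341
Total award: $33,410 + $3,341 = $36,751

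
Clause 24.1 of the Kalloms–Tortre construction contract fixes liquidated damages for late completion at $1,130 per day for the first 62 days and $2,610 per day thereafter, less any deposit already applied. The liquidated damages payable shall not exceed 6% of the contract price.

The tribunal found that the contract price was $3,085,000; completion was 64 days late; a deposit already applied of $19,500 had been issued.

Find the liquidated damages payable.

First 62 days: 62 × $1,130 = $70,060
Remaining days: (64 − 62) × $2,610 = $5,220
Accrued per-day damages: $70,060 + $5,220 = $75,280
Less deposit already applied: $75,280 − $19,500 = $55,780
Cap: 6% of $3,085,000 = $185,100
Cap at $185,100: $55,780 is within the cap, no reduction.

$55,780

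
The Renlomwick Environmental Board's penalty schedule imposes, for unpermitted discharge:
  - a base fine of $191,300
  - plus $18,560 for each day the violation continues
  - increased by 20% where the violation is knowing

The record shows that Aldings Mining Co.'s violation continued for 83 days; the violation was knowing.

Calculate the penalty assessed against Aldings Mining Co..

Per-day component: 83 × $18,560 = $1,540,480
Base plus per-day: $191,300 + $1,540,480 = $1,731,780
Enhancement: 20% of $1,731,780 = $346,356
Enhanced fine: $1,731,780 + $346,356 = $2,078,136

$2,078,136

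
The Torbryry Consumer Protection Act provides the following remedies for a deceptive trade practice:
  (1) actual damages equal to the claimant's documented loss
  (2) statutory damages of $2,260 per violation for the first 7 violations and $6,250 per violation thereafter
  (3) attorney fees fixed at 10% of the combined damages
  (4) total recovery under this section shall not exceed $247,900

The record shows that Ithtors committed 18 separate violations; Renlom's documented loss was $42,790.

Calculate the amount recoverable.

$140,096

First 7 violations: 7 × $2,260 = $15,820
Remaining violations: (18 − 7) × $6,250 = $68,750
Statutory damages: $15,820 + $68,750 = $84,570
Combined damages: $42,790 + $84,570 = $127,360
Attorney fees: 10% of $127,360 = $12,736
Total before cap: $127,360 + $12,736 = $140,096
Cap at $247,900: $140,096 is within the cap, no reduction.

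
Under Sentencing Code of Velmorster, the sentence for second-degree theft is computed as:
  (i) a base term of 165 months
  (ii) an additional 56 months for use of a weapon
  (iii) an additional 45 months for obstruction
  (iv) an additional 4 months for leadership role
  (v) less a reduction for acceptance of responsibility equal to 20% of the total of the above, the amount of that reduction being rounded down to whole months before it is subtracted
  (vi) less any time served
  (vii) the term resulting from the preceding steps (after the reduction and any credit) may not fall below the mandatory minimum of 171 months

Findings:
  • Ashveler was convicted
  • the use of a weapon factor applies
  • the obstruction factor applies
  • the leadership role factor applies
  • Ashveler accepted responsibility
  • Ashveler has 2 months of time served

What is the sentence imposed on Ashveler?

Use of a weapon enhancement: +56 months
Obstruction enhancement: +45 months
Leadership role enhancement: +4 months
Adjusted term: 165 months + 56 months + 45 months + 4 months = 270 months
Acceptance of responsibility reduction: 20% of 270 months = 54 months (rounded down)
After reduction: 270 − 54 = 216 months
Less time served: 216 months − 2 months = 214 months
Minimum 171 months: 214 months meets the minimum, no increase.

214 months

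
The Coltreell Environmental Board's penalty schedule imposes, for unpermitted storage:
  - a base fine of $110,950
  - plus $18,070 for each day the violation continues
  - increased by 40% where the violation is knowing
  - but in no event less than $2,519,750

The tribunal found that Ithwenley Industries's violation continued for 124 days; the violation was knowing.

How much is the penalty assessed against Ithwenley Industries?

Per-day component: 124 × $18,070 = $2,240,680
Base plus per-day: $110,950 + $2,240,680 = $2,351,630
Enhancement: 40% of $2,351,630 = $940,652
Enhanced fine: $2,351,630 + $940,652 = $3,292,282
Minimum $2,519,750: $3,292,282 meets the minimum, no increase.

Civil penalty: $3,292,282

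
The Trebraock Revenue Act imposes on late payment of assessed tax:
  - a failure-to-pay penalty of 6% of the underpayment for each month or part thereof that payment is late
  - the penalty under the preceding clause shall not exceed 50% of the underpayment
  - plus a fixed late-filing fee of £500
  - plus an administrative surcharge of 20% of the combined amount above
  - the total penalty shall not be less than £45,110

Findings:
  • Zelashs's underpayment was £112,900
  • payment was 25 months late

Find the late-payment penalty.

Accrued rate: 6% × 25 = 150%, capped at 50% → 50%
Failure-to-pay penalty: 50% of £112,900 = £56,450
Penalty before surcharge: £56,450 + £500 = £56,950
Administrative surcharge: 20% of £56,950 = £11,390
Total penalty: £56,950 + £11,390 = £68,340
Minimum £45,110: £68,340 meets the minimum, no increase.

£68,340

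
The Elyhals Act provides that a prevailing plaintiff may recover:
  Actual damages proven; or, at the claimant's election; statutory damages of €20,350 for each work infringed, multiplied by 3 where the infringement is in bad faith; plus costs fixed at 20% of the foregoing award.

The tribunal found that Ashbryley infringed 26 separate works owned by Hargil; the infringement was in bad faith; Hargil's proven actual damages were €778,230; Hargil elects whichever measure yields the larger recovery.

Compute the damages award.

Statutory damages: 26 × €20,350 = €529,100
Trebled: 3 × €529,100 = €1,587,300
Greater of actual damages (€778,230) or enhanced statutory damages (€1,587,300): €1,587,300
Costs: 20% of €1,587,300 = €317,460
Award plus costs: €1,587,300 + €317,460 = €1,904,760

€1,904,760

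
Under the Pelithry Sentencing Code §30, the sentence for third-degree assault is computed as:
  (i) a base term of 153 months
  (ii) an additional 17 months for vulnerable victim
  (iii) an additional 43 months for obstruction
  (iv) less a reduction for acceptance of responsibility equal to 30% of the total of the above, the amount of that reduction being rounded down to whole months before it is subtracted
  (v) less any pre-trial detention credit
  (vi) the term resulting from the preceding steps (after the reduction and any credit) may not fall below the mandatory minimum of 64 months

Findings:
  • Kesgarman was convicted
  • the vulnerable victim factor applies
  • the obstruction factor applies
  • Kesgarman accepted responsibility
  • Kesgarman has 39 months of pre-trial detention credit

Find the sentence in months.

111 months

Vulnerable victim enhancement: +17 months
Obstruction enhancement: +43 months
Adjusted term: 153 months + 17 months + 43 months = 213 months
Acceptance of responsibility reduction: 30% of 213 months = 63 months (rounded down)
After reduction: 213 − 63 = 150 months
Less pre-trial detention credit: 150 months − 39 months = 111 months
Minimum 64 months: 111 months meets the minimum, no increase.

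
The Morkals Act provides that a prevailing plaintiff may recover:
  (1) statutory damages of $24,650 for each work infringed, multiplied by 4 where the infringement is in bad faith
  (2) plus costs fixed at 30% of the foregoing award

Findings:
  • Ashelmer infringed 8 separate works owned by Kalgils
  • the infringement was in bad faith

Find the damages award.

Statutory damages: 8 × $24,650 = $197,200
Multiplied by 4: 4 × $197,200 = $788,800
Costs: 30% of $788,800 = $236,640
Award plus costs: $788,800 + $236,640 = $1,025,440

$1,025,440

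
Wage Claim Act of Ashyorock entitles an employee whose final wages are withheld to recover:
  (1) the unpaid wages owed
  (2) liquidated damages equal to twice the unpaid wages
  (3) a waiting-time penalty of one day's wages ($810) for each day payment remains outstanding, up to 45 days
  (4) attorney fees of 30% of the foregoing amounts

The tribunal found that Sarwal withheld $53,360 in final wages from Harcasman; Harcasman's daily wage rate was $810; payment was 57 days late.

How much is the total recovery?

$255,489

Doubled: 2 × $53,360 = $106,720
Penalty days: min(57, 45) = 45
Waiting-time penalty: 45 × $810 = $36,450
Subtotal: $53,360 + $106,720 + $36,450 = $196,530
Attorney fees: 30% of $196,530 = $58,959
Total award: $196,530 + $58,959 = $255,489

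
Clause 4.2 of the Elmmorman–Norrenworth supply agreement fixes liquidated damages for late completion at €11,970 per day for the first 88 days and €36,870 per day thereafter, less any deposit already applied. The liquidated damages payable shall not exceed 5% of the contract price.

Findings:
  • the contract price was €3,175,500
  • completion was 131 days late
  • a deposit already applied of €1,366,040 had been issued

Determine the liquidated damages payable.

€158,775

First 88 days: 88 × €11,970 = €1,053,360
Remaining days: (131 − 88) × €36,870 = €1,585,410
Accrued per-day damages: €1,053,360 + €1,585,410 = €2,638,770
Less deposit already applied: €2,638,770 − €1,366,040 = €1,272,730
Cap: 5% of €3,175,500 = €158,775
Cap at €158,775: €1,272,730 exceeds the cap → €158,775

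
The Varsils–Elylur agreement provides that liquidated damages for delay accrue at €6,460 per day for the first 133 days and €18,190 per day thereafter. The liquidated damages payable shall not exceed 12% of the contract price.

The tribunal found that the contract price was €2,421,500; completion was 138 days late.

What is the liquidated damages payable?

First 133 days: 133 × €6,460 = €859,180
Remaining days: (138 − 133) × €18,190 = €90,950
Accrued per-day damages: €859,180 + €90,950 = €950,130
Cap: 12% of €2,421,500 = €290,580
Cap at €290,580: €950,130 exceeds the cap → €290,580

€290,580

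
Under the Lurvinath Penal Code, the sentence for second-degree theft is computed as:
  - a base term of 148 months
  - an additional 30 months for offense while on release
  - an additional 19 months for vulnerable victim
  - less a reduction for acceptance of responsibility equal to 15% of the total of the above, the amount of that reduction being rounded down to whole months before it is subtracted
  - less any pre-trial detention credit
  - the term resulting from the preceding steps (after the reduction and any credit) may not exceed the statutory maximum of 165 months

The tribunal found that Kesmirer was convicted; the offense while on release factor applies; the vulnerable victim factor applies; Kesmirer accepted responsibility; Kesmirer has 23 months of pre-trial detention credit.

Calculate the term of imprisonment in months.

145 months

Offense while on release enhancement: +30 months
Vulnerable victim enhancement: +19 months
Adjusted term: 148 months + 30 months + 19 months = 197 months
Acceptance of responsibility reduction: 15% of 197 months = 29 months (rounded down)
After reduction: 197 − 29 = 168 months
Less pre-trial detention credit: 168 months − 23 months = 145 months
Cap at 165 months: 145 months is within the cap, no reduction.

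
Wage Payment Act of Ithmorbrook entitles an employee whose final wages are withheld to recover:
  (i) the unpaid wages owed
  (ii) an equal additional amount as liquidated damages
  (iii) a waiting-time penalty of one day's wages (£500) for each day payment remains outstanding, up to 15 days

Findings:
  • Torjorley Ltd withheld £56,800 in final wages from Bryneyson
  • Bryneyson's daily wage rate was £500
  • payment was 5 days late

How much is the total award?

£116,100

Liquidated damages (equal amount): £56,800
Penalty days: min(5, 15) = 5
Waiting-time penalty: 5 × £500 = £2,500
Total award: £56,800 + £56,800 + £2,500 = £116,100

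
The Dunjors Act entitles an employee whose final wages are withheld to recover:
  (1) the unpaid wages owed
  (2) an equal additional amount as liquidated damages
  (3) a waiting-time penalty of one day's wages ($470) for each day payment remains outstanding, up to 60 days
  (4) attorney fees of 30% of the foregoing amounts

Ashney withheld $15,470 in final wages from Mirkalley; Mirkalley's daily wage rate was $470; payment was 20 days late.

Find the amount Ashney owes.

Liquidated damages (equal amount): $15,470
Penalty days: min(20, 60) = 20
Waiting-time penalty: 20 × $470 = $9,400
Subtotal: $15,470 + $15,470 + $9,400 = $40,340
Attorney fees: 30% of $40,340 = $12,102
Total award: $40,340 + $12,102 = $52,442

$52,442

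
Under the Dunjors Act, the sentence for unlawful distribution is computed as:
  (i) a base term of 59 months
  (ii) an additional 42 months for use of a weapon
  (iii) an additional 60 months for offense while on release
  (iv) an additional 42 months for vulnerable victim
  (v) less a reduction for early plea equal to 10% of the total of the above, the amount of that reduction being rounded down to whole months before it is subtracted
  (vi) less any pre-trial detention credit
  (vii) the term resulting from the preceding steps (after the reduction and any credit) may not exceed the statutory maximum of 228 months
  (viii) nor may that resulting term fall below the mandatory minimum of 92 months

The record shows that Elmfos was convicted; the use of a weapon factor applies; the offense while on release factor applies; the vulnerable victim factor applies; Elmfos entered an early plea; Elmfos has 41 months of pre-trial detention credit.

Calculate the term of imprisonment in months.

Use of a weapon enhancement: +42 months
Offense while on release enhancement: +60 months
Vulnerable victim enhancement: +42 months
Adjusted term: 59 months + 42 months + 60 months + 42 months = 203 months
Early plea reduction: 10% of 203 months = 20 months (rounded down)
After reduction: 203 − 20 = 183 months
Less pre-trial detention credit: 183 months − 41 months = 142 months
Cap at 228 months: 142 months is within the cap, no reduction.
Minimum 92 months: 142 months meets the minimum, no increase.

Sentence: 142 months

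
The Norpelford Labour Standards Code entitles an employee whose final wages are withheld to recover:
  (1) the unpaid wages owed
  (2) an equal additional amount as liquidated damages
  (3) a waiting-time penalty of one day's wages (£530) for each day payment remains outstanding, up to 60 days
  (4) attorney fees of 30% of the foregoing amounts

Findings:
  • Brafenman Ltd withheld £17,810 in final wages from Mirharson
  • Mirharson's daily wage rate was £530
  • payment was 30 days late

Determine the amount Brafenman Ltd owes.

Liquidated damages (equal amount): £17,810
Penalty days: min(30, 60) = 30
Waiting-time penalty: 30 × £530 = £15,900
Subtotal: £17,810 + £17,810 + £15,900 = £51,520
Attorney fees: 30% of £51,520 = £15,456
Total award: £51,520 + £15,456 = £66,976

£66,976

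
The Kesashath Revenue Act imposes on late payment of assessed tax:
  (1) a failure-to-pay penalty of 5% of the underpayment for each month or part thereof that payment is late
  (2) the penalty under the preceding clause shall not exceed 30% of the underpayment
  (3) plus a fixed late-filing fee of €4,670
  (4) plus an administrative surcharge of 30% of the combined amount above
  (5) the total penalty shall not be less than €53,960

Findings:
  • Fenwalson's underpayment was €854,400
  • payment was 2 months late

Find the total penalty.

Accrued rate: 5% × 2 = 10%, capped at 30% → 10%
Failure-to-pay penalty: 10% of €854,400 = €85,440
Penalty before surcharge: €85,440 + €4,670 = €90,110
Administrative surcharge: 30% of €90,110 = €27,033
Total penalty: €90,110 + €27,033 = €117,143
Minimum €53,960: €117,143 meets the minimum, no increase.

Penalty: €117,143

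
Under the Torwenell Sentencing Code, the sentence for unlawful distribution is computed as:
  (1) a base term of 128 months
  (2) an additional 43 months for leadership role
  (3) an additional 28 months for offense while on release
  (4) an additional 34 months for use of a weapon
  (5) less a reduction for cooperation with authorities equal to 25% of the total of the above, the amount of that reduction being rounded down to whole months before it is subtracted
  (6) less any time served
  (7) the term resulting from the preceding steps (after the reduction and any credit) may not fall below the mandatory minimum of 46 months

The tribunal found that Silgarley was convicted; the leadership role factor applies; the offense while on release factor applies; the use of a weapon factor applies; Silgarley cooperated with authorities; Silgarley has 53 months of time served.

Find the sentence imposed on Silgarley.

122 months

Leadership role enhancement: +43 months
Offense while on release enhancement: +28 months
Use of a weapon enhancement: +34 months
Adjusted term: 128 months + 43 months + 28 months + 34 months = 233 months
Cooperation with authorities reduction: 25% of 233 months = 58 months (rounded down)
After reduction: 233 − 58 = 175 months
Less time served: 175 months − 53 months = 122 months
Minimum 46 months: 122 months meets the minimum, no increase.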